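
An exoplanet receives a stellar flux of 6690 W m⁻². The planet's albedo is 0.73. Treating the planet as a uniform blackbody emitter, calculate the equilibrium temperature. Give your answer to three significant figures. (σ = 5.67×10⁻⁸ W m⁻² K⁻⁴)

Energy balance: absorbed = emitted ⇒ πR²·S(1−A) = 4πR²·σT_eq⁴, so T_eq⁴ = S(1−A)/(4σ).
T_eq = [6690 × 0.27 / (4 × 5.67×10⁻⁸)]^(1/4) = (7.96×10⁹)^(1/4) = 299 K.

T_eq ≈ 299 K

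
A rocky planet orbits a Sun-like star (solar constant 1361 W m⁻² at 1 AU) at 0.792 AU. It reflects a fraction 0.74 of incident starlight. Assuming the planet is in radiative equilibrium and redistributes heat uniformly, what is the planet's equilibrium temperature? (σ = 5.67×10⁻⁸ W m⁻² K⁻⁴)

Flux at 0.792 AU: S = 1361/0.792² = 2170 W m⁻².
Energy balance: absorbed = emitted ⇒ πR²·S(1−A) = 4πR²·σT_eq⁴, so T_eq⁴ = S(1−A)/(4σ).
T_eq = [2170 × 0.26 / (4 × 5.67×10⁻⁸)]^(1/4) = (2.49×10⁹)^(1/4) = 223 K.

T_eq ≈ 223 K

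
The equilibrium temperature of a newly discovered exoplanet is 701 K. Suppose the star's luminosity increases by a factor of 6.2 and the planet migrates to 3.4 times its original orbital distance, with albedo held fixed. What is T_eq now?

T_eq ≈ 600 K

T_eq ∝ L^(1/4) · d^(−1/2).
T′ = 701 × 6.2^(1/4) / 3.4^(1/2) = 600 K.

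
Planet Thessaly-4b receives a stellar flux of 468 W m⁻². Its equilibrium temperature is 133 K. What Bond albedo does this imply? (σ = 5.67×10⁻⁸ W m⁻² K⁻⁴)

From T_eq⁴ = S(1−A)/(4σ): 1−A = 4σT_eq⁴/S.
1−A = 4 × 5.67×10⁻⁸ × (133)⁴ / 468 = 0.152.

A ≈ 0.85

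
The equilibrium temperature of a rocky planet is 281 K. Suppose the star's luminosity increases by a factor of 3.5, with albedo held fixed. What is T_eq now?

T_eq ∝ L^(1/4) · d^(−1/2).
T′ = 281 × 3.5^(1/4) = 384 K.

T_eq ≈ 384 K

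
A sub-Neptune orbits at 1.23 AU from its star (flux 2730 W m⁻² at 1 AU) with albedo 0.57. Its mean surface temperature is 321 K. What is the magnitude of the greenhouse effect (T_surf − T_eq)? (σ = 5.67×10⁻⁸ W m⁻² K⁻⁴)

ΔT ≈ 79.2 K

S = 2730/1.23² = 1804 W m⁻².
T_eq = [S(1−A)/(4σ)]^(1/4) = [1804×0.43/(4×5.67×10⁻⁸)]^(1/4) = 241.8 K.
ΔT = T_surf − T_eq = 321 − 241.8.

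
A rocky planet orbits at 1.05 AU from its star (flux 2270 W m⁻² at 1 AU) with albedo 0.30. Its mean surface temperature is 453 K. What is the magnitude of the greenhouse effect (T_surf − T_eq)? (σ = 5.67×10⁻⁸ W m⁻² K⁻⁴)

S = 2270/1.05² = 2059 W m⁻².
T_eq = [S(1−A)/(4σ)]^(1/4) = [2059×0.70/(4×5.67×10⁻⁸)]^(1/4) = 282.3 K.
ΔT = T_surf − T_eq = 453 − 282.3.

ΔT ≈ 170.7 K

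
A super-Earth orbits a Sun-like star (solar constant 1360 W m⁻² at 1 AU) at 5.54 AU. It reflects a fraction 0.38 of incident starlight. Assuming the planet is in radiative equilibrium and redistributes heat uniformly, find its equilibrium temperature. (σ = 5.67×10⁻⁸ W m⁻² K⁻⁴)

T_eq ≈ 105 K

Flux at 5.54 AU: S = 1360/5.54² = 44.3 W m⁻².
Energy balance: absorbed = emitted ⇒ πR²·S(1−A) = 4πR²·σT_eq⁴, so T_eq⁴ = S(1−A)/(4σ).
T_eq = [44.3 × 0.62 / (4 × 5.67×10⁻⁸)]^(1/4) = (1.21×10⁸)^(1/4) = 105 K.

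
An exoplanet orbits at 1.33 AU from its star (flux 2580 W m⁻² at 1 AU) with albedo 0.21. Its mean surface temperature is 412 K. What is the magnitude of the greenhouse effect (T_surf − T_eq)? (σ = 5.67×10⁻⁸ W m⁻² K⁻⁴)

S = 2580/1.33² = 1459 W m⁻².
T_eq = [S(1−A)/(4σ)]^(1/4) = [1459×0.79/(4×5.67×10⁻⁸)]^(1/4) = 267.0 K.
ΔT = T_surf − T_eq = 412 − 267.0.

ΔT ≈ 145.0 K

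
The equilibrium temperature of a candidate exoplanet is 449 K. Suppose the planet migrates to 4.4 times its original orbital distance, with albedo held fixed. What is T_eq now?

T_eq ∝ L^(1/4) · d^(−1/2).
T′ = 449 / 4.4^(1/2) = 214 K.

T_eq ≈ 214 K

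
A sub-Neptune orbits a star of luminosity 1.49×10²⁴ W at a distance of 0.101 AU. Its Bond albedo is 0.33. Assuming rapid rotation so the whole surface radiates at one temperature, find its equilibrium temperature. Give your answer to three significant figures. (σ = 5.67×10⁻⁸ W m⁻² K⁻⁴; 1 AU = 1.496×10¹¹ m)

T_eq ≈ 198 K

d = 0.101 AU = 1.51×10¹⁰ m.
Flux: S = L/(4πd²) = 1.49×10²⁴/(4π×(1.51×10¹⁰)²) = 519 W m⁻².
Energy balance: absorbed = emitted ⇒ πR²·S(1−A) = 4πR²·σT_eq⁴, so T_eq⁴ = S(1−A)/(4σ).
T_eq = [519 × 0.67 / (4 × 5.67×10⁻⁸)]^(1/4) = (1.53×10⁹)^(1/4) = 198 K.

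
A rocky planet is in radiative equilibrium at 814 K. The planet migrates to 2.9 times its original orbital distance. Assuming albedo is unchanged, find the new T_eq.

T_eq ≈ 478 K

T_eq ∝ L^(1/4) · d^(−1/2).
T′ = 814 / 2.9^(1/2) = 478 K.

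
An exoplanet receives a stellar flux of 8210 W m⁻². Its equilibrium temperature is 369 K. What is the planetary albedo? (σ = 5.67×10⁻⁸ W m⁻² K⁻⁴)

A ≈ 0.49

From T_eq⁴ = S(1−A)/(4σ): 1−A = 4σT_eq⁴/S.
1−A = 4 × 5.67×10⁻⁸ × (369)⁴ / 8210 = 0.512.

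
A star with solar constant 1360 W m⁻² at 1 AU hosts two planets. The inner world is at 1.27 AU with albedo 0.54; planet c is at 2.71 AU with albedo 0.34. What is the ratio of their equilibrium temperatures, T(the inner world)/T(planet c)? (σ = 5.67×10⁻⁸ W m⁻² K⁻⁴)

T₁/T₂ ≈ 1.335

T_eq = [S₀(1−A)/(4σd²)]^(1/4), so T ∝ (1−A)^(1/4) / √d.
T₁ = [1360×0.46/(4×5.67×10⁻⁸×1.27²)]^(1/4) = 203.36 K.
T₂ = [1360×0.66/(4×5.67×10⁻⁸×2.71²)]^(1/4) = 152.36 K.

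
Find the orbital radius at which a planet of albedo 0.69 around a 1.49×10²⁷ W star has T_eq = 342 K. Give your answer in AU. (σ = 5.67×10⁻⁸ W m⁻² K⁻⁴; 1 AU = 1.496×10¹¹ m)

d ≈ 0.728 AU

From T_eq⁴ = L(1−A)/(16πσd²): d = √[L(1−A)/(16πσT_eq⁴)].
d = √[1.49×10²⁷ × 0.31 / (16π × 5.67×10⁻⁸ × (342)⁴)] = 1.09×10¹¹ m = 0.728 AU.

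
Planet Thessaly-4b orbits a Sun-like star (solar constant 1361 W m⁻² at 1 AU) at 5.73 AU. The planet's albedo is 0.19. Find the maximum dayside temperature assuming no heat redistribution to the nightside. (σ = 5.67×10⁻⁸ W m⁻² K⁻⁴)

T_ss ≈ 156 K

Flux at 5.73 AU: S = 1361/5.73² = 41.5 W m⁻².
With no redistribution each surface element balances locally: S(1−A) = σT⁴.
T = [41.5 × 0.81 / 5.67×10⁻⁸]^(1/4) = (5.92×10⁸)^(1/4) = 156 K.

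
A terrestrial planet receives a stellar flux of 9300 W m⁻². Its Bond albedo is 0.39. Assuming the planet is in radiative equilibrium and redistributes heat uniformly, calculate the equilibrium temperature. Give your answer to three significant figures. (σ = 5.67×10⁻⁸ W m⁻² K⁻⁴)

Energy balance: absorbed = emitted ⇒ πR²·S(1−A) = 4πR²·σT_eq⁴, so T_eq⁴ = S(1−A)/(4σ).
T_eq = [9300 × 0.61 / (4 × 5.67×10⁻⁸)]^(1/4) = (2.50×10¹⁰)^(1/4) = 398 K.

T_eq ≈ 398 K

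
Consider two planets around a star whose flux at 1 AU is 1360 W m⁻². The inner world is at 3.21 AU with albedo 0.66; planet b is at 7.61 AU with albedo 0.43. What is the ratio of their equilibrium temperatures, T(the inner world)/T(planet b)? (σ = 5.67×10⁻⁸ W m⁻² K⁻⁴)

T_eq = [S₀(1−A)/(4σd²)]^(1/4), so T ∝ (1−A)^(1/4) / √d.
T₁ = [1360×0.34/(4×5.67×10⁻⁸×3.21²)]^(1/4) = 118.60 K.
T₂ = [1360×0.57/(4×5.67×10⁻⁸×7.61²)]^(1/4) = 87.65 K.

T₁/T₂ ≈ 1.353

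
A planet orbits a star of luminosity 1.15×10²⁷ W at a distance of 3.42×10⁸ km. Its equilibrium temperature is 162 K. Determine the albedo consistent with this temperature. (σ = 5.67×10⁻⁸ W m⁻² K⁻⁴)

d = 3.42×10⁸ km = 3.42×10¹¹ m.
Flux: S = L/(4πd²) = 1.15×10²⁷/(4π×(3.42×10¹¹)²) = 782 W m⁻².
From T_eq⁴ = S(1−A)/(4σ): 1−A = 4σT_eq⁴/S.
1−A = 4 × 5.67×10⁻⁸ × (162)⁴ / 782 = 0.200.

A ≈ 0.80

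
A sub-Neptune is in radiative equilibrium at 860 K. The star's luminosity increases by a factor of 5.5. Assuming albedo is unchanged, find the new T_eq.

T_eq ≈ 1320 K

T_eq ∝ L^(1/4) · d^(−1/2).
T′ = 860 × 5.5^(1/4) = 1320 K.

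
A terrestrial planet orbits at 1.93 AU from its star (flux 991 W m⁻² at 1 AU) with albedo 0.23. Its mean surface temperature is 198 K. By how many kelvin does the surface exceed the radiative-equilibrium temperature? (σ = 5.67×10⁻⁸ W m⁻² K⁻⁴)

ΔT ≈ 24.6 K

S = 991/1.93² = 266.0 W m⁻².
T_eq = [S(1−A)/(4σ)]^(1/4) = [266.0×0.77/(4×5.67×10⁻⁸)]^(1/4) = 173.4 K.
ΔT = T_surf − T_eq = 198 − 173.4.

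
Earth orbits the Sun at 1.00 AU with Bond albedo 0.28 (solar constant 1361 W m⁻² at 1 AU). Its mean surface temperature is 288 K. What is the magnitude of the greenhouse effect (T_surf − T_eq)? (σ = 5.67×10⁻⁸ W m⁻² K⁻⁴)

ΔT ≈ 31.6 K

S = 1361/1.00² = 1361 W m⁻².
T_eq = [S(1−A)/(4σ)]^(1/4) = [1361×0.72/(4×5.67×10⁻⁸)]^(1/4) = 256.4 K.
ΔT = T_surf − T_eq = 288 − 256.4.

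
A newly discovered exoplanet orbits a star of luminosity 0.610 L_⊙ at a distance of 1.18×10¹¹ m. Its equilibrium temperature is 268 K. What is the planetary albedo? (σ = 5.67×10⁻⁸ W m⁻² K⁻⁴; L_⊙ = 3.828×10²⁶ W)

L = 0.610 × 3.828×10²⁶ = 2.34×10²⁶ W.
Flux: S = L/(4πd²) = 2.34×10²⁶/(4π×(1.18×10¹¹)²) = 1330 W m⁻².
From T_eq⁴ = S(1−A)/(4σ): 1−A = 4σT_eq⁴/S.
1−A = 4 × 5.67×10⁻⁸ × (268)⁴ / 1330 = 0.877.

A ≈ 0.12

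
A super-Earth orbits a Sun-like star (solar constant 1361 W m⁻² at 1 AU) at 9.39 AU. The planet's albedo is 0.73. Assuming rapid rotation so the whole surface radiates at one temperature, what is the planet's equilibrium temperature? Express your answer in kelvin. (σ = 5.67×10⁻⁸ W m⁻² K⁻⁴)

T_eq ≈ 65.5 K

Flux at 9.39 AU: S = 1361/9.39² = 15.4 W m⁻².
Energy balance: absorbed = emitted ⇒ πR²·S(1−A) = 4πR²·σT_eq⁴, so T_eq⁴ = S(1−A)/(4σ).
T_eq = [15.4 × 0.27 / (4 × 5.67×10⁻⁸)]^(1/4) = (1.84×10⁷)^(1/4) = 65.5 K.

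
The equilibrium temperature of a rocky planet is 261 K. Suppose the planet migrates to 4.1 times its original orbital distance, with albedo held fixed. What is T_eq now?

T_eq ≈ 129 K

T_eq ∝ L^(1/4) · d^(−1/2).
T′ = 261 / 4.1^(1/2) = 129 K.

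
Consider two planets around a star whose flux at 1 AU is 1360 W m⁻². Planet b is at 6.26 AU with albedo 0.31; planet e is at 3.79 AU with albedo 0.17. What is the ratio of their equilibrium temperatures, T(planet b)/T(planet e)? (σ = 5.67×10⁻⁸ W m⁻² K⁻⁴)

T₁/T₂ ≈ 0.743

T_eq = [S₀(1−A)/(4σd²)]^(1/4), so T ∝ (1−A)^(1/4) / √d.
T₁ = [1360×0.69/(4×5.67×10⁻⁸×6.26²)]^(1/4) = 101.37 K.
T₂ = [1360×0.83/(4×5.67×10⁻⁸×3.79²)]^(1/4) = 136.43 K.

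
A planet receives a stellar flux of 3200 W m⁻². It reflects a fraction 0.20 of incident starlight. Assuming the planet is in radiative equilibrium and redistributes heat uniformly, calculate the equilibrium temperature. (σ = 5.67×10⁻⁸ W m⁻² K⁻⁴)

Energy balance: absorbed = emitted ⇒ πR²·S(1−A) = 4πR²·σT_eq⁴, so T_eq⁴ = S(1−A)/(4σ).
T_eq = [3200 × 0.80 / (4 × 5.67×10⁻⁸)]^(1/4) = (1.13×10¹⁰)^(1/4) = 326 K.

T_eq ≈ 326 K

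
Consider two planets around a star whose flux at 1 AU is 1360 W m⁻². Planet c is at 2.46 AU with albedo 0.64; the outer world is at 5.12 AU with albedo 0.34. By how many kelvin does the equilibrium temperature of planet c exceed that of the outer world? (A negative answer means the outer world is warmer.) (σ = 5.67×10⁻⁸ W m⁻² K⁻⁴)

T_eq = [S₀(1−A)/(4σd²)]^(1/4), so T ∝ (1−A)^(1/4) / √d.
T₁ = [1360×0.36/(4×5.67×10⁻⁸×2.46²)]^(1/4) = 137.43 K.
T₂ = [1360×0.66/(4×5.67×10⁻⁸×5.12²)]^(1/4) = 110.85 K.

ΔT ≈ 26.6 K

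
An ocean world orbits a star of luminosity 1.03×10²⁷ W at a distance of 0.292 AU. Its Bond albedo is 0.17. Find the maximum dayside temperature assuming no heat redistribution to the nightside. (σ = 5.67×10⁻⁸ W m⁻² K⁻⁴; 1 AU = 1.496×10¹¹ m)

T_ss ≈ 890 K

d = 0.292 AU = 4.37×10¹⁰ m.
Flux: S = L/(4πd²) = 1.03×10²⁷/(4π×(4.37×10¹⁰)²) = 4.30×10⁴ W m⁻².
With no redistribution each surface element balances locally: S(1−A) = σT⁴.
T = [4.30×10⁴ × 0.83 / 5.67×10⁻⁸]^(1/4) = (6.29×10¹¹)^(1/4) = 890 K.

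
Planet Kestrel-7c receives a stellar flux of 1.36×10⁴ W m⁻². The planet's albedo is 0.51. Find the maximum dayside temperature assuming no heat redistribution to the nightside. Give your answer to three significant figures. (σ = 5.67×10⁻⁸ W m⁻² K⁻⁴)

With no redistribution each surface element balances locally: S(1−A) = σT⁴.
T = [1.36×10⁴ × 0.49 / 5.67×10⁻⁸]^(1/4) = (1.18×10¹¹)^(1/4) = 586 K.

T_ss ≈ 586 K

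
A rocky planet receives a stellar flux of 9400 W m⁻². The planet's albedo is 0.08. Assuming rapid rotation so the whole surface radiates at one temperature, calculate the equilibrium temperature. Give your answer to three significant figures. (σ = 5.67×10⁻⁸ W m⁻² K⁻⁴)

T_eq ≈ 442 K

Energy balance: absorbed = emitted ⇒ πR²·S(1−A) = 4πR²·σT_eq⁴, so T_eq⁴ = S(1−A)/(4σ).
T_eq = [9400 × 0.92 / (4 × 5.67×10⁻⁸)]^(1/4) = (3.81×10¹⁰)^(1/4) = 442 K.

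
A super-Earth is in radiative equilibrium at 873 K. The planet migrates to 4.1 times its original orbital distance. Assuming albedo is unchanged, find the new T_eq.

T_eq ≈ 431 K

T_eq ∝ L^(1/4) · d^(−1/2).
T′ = 873 / 4.1^(1/2) = 431 K.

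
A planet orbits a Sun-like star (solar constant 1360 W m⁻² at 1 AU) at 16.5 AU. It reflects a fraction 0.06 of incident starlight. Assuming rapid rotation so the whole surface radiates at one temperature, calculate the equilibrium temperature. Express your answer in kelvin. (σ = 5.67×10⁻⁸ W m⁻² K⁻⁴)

Flux at 16.5 AU: S = 1360/16.5² = 5.00 W m⁻².
Energy balance: absorbed = emitted ⇒ πR²·S(1−A) = 4πR²·σT_eq⁴, so T_eq⁴ = S(1−A)/(4σ).
T_eq = [5.00 × 0.94 / (4 × 5.67×10⁻⁸)]^(1/4) = (2.07×10⁷)^(1/4) = 67.5 K.

T_eq ≈ 67.5 K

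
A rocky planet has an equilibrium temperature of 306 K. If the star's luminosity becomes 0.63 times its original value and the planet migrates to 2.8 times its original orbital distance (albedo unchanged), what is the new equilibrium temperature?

T_eq ≈ 163 K

T_eq ∝ L^(1/4) · d^(−1/2).
T′ = 306 × 0.63^(1/4) / 2.8^(1/2) = 163 K.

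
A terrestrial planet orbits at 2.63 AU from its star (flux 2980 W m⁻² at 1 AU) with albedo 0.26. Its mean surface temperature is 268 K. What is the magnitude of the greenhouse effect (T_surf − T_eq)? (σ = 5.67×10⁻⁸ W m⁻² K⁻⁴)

S = 2980/2.63² = 430.8 W m⁻².
T_eq = [S(1−A)/(4σ)]^(1/4) = [430.8×0.74/(4×5.67×10⁻⁸)]^(1/4) = 193.6 K.
ΔT = T_surf − T_eq = 268 − 193.6.

ΔT ≈ 74.4 K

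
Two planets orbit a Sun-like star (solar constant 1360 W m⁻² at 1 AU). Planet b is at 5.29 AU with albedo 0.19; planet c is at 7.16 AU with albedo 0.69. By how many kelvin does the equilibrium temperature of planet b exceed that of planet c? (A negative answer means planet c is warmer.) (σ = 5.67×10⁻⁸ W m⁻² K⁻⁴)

ΔT ≈ 37.2 K

T_eq = [S₀(1−A)/(4σd²)]^(1/4), so T ∝ (1−A)^(1/4) / √d.
T₁ = [1360×0.81/(4×5.67×10⁻⁸×5.29²)]^(1/4) = 114.78 K.
T₂ = [1360×0.31/(4×5.67×10⁻⁸×7.16²)]^(1/4) = 77.60 K.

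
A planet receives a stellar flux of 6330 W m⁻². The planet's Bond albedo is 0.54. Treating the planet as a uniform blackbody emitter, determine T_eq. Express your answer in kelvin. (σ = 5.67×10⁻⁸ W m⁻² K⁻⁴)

Energy balance: absorbed = emitted ⇒ πR²·S(1−A) = 4πR²·σT_eq⁴, so T_eq⁴ = S(1−A)/(4σ).
T_eq = [6330 × 0.46 / (4 × 5.67×10⁻⁸)]^(1/4) = (1.28×10¹⁰)^(1/4) = 337 K.

T_eq ≈ 337 K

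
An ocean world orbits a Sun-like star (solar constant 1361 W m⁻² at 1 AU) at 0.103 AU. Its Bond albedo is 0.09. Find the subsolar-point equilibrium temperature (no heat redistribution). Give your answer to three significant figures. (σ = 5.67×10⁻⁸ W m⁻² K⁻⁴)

Flux at 0.103 AU: S = 1361/0.103² = 1.28×10⁵ W m⁻².
At the subsolar point the surface absorbs S(1−A) and emits σT⁴ per unit area — no factor of 4, since only the local patch is in balance.
T = [1.28×10⁵ × 0.91 / 5.67×10⁻⁸]^(1/4) = (2.06×10¹²)^(1/4) = 1200 K.

T_ss ≈ 1200 K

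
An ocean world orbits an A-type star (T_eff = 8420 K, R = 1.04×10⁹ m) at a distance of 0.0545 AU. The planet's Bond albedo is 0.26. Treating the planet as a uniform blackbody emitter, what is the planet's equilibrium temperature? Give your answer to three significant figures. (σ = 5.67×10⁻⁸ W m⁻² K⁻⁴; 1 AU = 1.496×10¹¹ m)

T_eq ≈ 1970 K

d = 0.0545 AU = 8.15×10⁹ m.
L = 4πR_⋆²σT_⋆⁴ = 4π(1.04×10⁹)² × 5.67×10⁻⁸ × (8420)⁴ = 3.87×10²⁷ W.
S = L/(4πd²) = 4.64×10⁶ W m⁻².
Energy balance: absorbed = emitted ⇒ πR²·S(1−A) = 4πR²·σT_eq⁴, so T_eq⁴ = S(1−A)/(4σ).
T_eq = [4.64×10⁶ × 0.74 / (4 × 5.67×10⁻⁸)]^(1/4) = (1.51×10¹³)^(1/4) = 1970 K.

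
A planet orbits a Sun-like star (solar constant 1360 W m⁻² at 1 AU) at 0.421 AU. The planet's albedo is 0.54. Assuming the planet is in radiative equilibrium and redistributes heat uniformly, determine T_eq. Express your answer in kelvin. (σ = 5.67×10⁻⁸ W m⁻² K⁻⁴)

Flux at 0.421 AU: S = 1360/0.421² = 7670 W m⁻².
Energy balance: absorbed = emitted ⇒ πR²·S(1−A) = 4πR²·σT_eq⁴, so T_eq⁴ = S(1−A)/(4σ).
T_eq = [7670 × 0.46 / (4 × 5.67×10⁻⁸)]^(1/4) = (1.56×10¹⁰)^(1/4) = 353 K.

T_eq ≈ 353 K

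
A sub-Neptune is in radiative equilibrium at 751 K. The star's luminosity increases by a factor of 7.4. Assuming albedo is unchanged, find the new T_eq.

T_eq ∝ L^(1/4) · d^(−1/2).
T′ = 751 × 7.4^(1/4) = 1240 K.

T_eq ≈ 1240 K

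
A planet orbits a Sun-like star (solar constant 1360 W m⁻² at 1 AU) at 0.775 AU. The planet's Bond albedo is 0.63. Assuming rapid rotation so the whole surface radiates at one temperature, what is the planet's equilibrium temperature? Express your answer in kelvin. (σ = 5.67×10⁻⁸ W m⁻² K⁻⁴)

Flux at 0.775 AU: S = 1360/0.775² = 2260 W m⁻².
Energy balance: absorbed = emitted ⇒ πR²·S(1−A) = 4πR²·σT_eq⁴, so T_eq⁴ = S(1−A)/(4σ).
T_eq = [2260 × 0.37 / (4 × 5.67×10⁻⁸)]^(1/4) = (3.69×10⁹)^(1/4) = 247 K.

T_eq ≈ 247 K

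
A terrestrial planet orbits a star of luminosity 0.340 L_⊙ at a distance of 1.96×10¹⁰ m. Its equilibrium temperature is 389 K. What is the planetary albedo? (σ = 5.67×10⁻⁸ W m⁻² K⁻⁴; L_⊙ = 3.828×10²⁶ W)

L = 0.340 × 3.828×10²⁶ = 1.30×10²⁶ W.
Flux: S = L/(4πd²) = 1.30×10²⁶/(4π×(1.96×10¹⁰)²) = 2.70×10⁴ W m⁻².
From T_eq⁴ = S(1−A)/(4σ): 1−A = 4σT_eq⁴/S.
1−A = 4 × 5.67×10⁻⁸ × (389)⁴ / 2.70×10⁴ = 0.193.

A ≈ 0.81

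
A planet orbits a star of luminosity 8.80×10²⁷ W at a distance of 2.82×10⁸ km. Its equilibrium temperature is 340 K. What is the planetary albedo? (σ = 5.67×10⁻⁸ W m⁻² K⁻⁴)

A ≈ 0.66

d = 2.82×10⁸ km = 2.82×10¹¹ m.
Flux: S = L/(4πd²) = 8.80×10²⁷/(4π×(2.82×10¹¹)²) = 8810 W m⁻².
From T_eq⁴ = S(1−A)/(4σ): 1−A = 4σT_eq⁴/S.
1−A = 4 × 5.67×10⁻⁸ × (340)⁴ / 8810 = 0.344.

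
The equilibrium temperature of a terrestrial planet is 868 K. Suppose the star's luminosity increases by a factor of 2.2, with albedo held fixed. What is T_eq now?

T_eq ∝ L^(1/4) · d^(−1/2).
T′ = 868 × 2.2^(1/4) = 1060 K.

T_eq ≈ 1060 K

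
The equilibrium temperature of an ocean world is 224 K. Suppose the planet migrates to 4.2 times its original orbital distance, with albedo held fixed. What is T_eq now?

T_eq ∝ L^(1/4) · d^(−1/2).
T′ = 224 / 4.2^(1/2) = 109 K.

T_eq ≈ 109 K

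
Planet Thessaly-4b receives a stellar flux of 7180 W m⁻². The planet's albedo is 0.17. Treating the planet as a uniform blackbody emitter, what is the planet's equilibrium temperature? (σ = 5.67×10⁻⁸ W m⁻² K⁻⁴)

Energy balance: absorbed = emitted ⇒ πR²·S(1−A) = 4πR²·σT_eq⁴, so T_eq⁴ = S(1−A)/(4σ).
T_eq = [7180 × 0.83 / (4 × 5.67×10⁻⁸)]^(1/4) = (2.63×10¹⁰)^(1/4) = 403 K.

T_eq ≈ 403 K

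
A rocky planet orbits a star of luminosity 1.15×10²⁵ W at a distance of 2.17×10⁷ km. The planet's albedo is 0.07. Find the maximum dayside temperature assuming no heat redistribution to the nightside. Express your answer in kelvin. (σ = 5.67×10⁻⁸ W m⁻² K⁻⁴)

d = 2.17×10⁷ km = 2.17×10¹⁰ m.
Flux: S = L/(4πd²) = 1.15×10²⁵/(4π×(2.17×10¹⁰)²) = 1940 W m⁻².
With no redistribution each surface element balances locally: S(1−A) = σT⁴.
T = [1940 × 0.93 / 5.67×10⁻⁸]^(1/4) = (3.19×10¹⁰)^(1/4) = 423 K.

T_ss ≈ 423 K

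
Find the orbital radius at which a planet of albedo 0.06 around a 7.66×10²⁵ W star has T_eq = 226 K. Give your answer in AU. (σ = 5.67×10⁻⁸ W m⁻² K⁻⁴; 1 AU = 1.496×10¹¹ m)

d ≈ 0.658 AU

From T_eq⁴ = L(1−A)/(16πσd²): d = √[L(1−A)/(16πσT_eq⁴)].
d = √[7.66×10²⁵ × 0.94 / (16π × 5.67×10⁻⁸ × (226)⁴)] = 9.84×10¹⁰ m = 0.658 AU.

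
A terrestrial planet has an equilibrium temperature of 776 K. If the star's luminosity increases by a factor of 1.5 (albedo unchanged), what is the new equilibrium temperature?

T_eq ≈ 859 K

T_eq ∝ L^(1/4) · d^(−1/2).
T′ = 776 × 1.5^(1/4) = 859 K.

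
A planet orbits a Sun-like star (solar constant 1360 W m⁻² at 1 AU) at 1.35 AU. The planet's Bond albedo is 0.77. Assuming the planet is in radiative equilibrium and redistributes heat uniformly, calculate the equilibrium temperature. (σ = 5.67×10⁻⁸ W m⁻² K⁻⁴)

Flux at 1.35 AU: S = 1360/1.35² = 746 W m⁻².
Energy balance: absorbed = emitted ⇒ πR²·S(1−A) = 4πR²·σT_eq⁴, so T_eq⁴ = S(1−A)/(4σ).
T_eq = [746 × 0.23 / (4 × 5.67×10⁻⁸)]^(1/4) = (7.57×10⁸)^(1/4) = 166 K.

T_eq ≈ 166 K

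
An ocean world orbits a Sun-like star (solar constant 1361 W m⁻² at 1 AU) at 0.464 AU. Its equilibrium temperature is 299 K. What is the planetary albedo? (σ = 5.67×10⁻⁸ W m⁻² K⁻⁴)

A ≈ 0.71

Flux at 0.464 AU: S = 1361/0.464² = 6320 W m⁻².
From T_eq⁴ = S(1−A)/(4σ): 1−A = 4σT_eq⁴/S.
1−A = 4 × 5.67×10⁻⁸ × (299)⁴ / 6320 = 0.287.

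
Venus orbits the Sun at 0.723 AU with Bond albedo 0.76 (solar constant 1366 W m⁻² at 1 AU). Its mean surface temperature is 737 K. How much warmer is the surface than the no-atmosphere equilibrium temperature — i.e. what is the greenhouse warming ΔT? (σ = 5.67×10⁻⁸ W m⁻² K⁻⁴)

S = 1366/0.723² = 2613 W m⁻².
T_eq = [S(1−A)/(4σ)]^(1/4) = [2613×0.24/(4×5.67×10⁻⁸)]^(1/4) = 229.3 K.
ΔT = T_surf − T_eq = 737 − 229.3.

ΔT ≈ 507.7 K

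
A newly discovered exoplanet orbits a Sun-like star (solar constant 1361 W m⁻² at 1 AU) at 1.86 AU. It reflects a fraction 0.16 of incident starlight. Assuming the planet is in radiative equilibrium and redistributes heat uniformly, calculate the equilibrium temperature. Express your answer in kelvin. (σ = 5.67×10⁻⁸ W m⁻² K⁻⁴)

T_eq ≈ 195 K

Flux at 1.86 AU: S = 1361/1.86² = 393 W m⁻².
Energy balance: absorbed = emitted ⇒ πR²·S(1−A) = 4πR²·σT_eq⁴, so T_eq⁴ = S(1−A)/(4σ).
T_eq = [393 × 0.84 / (4 × 5.67×10⁻⁸)]^(1/4) = (1.46×10⁹)^(1/4) = 195 K.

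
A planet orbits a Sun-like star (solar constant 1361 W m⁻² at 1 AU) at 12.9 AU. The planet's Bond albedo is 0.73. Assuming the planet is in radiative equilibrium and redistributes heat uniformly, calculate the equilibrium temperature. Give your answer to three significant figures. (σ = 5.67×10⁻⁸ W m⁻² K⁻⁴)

Flux at 12.9 AU: S = 1361/12.9² = 8.18 W m⁻².
Energy balance: absorbed = emitted ⇒ πR²·S(1−A) = 4πR²·σT_eq⁴, so T_eq⁴ = S(1−A)/(4σ).
T_eq = [8.18 × 0.27 / (4 × 5.67×10⁻⁸)]^(1/4) = (9.74×10⁶)^(1/4) = 55.9 K.

T_eq ≈ 55.9 K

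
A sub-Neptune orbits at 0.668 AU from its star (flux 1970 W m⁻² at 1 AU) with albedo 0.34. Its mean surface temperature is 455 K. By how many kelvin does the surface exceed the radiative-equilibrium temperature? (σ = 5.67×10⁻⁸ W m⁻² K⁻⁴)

S = 1970/0.668² = 4415 W m⁻².
T_eq = [S(1−A)/(4σ)]^(1/4) = [4415×0.66/(4×5.67×10⁻⁸)]^(1/4) = 336.7 K.
ΔT = T_surf − T_eq = 455 − 336.7.

ΔT ≈ 118.3 K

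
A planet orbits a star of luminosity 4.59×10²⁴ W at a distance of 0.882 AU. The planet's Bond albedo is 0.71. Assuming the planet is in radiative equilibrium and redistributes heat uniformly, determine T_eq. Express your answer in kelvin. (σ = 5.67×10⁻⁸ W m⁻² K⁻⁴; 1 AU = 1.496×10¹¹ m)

T_eq ≈ 72.0 K

d = 0.882 AU = 1.32×10¹¹ m.
Flux: S = L/(4πd²) = 4.59×10²⁴/(4π×(1.32×10¹¹)²) = 21.0 W m⁻².
Energy balance: absorbed = emitted ⇒ πR²·S(1−A) = 4πR²·σT_eq⁴, so T_eq⁴ = S(1−A)/(4σ).
T_eq = [21.0 × 0.29 / (4 × 5.67×10⁻⁸)]^(1/4) = (2.68×10⁷)^(1/4) = 72.0 K.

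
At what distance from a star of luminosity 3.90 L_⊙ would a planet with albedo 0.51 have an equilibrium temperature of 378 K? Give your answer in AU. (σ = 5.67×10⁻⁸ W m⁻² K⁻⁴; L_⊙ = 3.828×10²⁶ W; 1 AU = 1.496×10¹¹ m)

L = 3.90 × 3.828×10²⁶ = 1.49×10²⁷ W.
From T_eq⁴ = L(1−A)/(16πσd²): d = √[L(1−A)/(16πσT_eq⁴)].
d = √[1.49×10²⁷ × 0.49 / (16π × 5.67×10⁻⁸ × (378)⁴)] = 1.12×10¹¹ m = 0.750 AU.

d ≈ 0.750 AU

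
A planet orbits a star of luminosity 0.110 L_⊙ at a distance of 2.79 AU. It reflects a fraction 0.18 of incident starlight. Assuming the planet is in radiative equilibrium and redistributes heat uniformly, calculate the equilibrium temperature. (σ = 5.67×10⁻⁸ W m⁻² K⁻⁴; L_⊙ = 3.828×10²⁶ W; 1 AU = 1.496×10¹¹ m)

d = 2.79 AU = 4.17×10¹¹ m.
L = 0.110 × 3.828×10²⁶ = 4.21×10²⁵ W.
Flux: S = L/(4πd²) = 4.21×10²⁵/(4π×(4.17×10¹¹)²) = 19.2 W m⁻².
Energy balance: absorbed = emitted ⇒ πR²·S(1−A) = 4πR²·σT_eq⁴, so T_eq⁴ = S(1−A)/(4σ).
T_eq = [19.2 × 0.82 / (4 × 5.67×10⁻⁸)]^(1/4) = (6.95×10⁷)^(1/4) = 91.3 K.

T_eq ≈ 91.3 K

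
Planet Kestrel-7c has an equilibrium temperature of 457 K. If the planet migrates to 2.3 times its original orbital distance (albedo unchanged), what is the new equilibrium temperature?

T_eq ∝ L^(1/4) · d^(−1/2).
T′ = 457 / 2.3^(1/2) = 301 K.

T_eq ≈ 301 K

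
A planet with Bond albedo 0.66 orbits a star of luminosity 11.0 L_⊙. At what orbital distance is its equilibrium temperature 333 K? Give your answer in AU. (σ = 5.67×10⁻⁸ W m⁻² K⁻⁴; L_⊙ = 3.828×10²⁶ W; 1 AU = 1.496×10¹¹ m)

d ≈ 1.35 AU

L = 11.0 × 3.828×10²⁶ = 4.21×10²⁷ W.
From T_eq⁴ = L(1−A)/(16πσd²): d = √[L(1−A)/(16πσT_eq⁴)].
d = √[4.21×10²⁷ × 0.34 / (16π × 5.67×10⁻⁸ × (333)⁴)] = 2.02×10¹¹ m = 1.35 AU.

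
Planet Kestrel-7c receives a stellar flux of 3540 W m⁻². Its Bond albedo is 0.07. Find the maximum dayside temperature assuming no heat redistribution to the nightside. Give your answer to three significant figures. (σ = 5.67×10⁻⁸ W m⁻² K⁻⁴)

T_ss ≈ 491 K

With no redistribution each surface element balances locally: S(1−A) = σT⁴.
T = [3540 × 0.93 / 5.67×10⁻⁸]^(1/4) = (5.81×10¹⁰)^(1/4) = 491 K.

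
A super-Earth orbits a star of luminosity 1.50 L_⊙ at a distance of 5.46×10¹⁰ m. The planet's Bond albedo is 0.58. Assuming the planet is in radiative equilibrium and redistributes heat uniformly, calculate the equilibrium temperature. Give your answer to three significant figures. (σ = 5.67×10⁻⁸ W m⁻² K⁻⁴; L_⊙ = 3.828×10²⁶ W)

T_eq ≈ 410 K

L = 1.50 × 3.828×10²⁶ = 5.74×10²⁶ W.
Flux: S = L/(4πd²) = 5.74×10²⁶/(4π×(5.46×10¹⁰)²) = 1.53×10⁴ W m⁻².
Energy balance: absorbed = emitted ⇒ πR²·S(1−A) = 4πR²·σT_eq⁴, so T_eq⁴ = S(1−A)/(4σ).
T_eq = [1.53×10⁴ × 0.42 / (4 × 5.67×10⁻⁸)]^(1/4) = (2.84×10¹⁰)^(1/4) = 410 K.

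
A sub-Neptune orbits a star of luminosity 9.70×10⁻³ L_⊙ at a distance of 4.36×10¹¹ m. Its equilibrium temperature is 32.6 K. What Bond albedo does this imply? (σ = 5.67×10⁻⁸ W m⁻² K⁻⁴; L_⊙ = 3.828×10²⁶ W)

A ≈ 0.84

L = 9.70×10⁻³ × 3.828×10²⁶ = 3.71×10²⁴ W.
Flux: S = L/(4πd²) = 3.71×10²⁴/(4π×(4.36×10¹¹)²) = 1.55 W m⁻².
From T_eq⁴ = S(1−A)/(4σ): 1−A = 4σT_eq⁴/S.
1−A = 4 × 5.67×10⁻⁸ × (32.6)⁴ / 1.55 = 0.165.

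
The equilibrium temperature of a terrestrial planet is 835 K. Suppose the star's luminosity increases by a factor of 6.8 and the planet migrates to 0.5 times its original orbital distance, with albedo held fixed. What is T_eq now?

T_eq ≈ 1910 K

T_eq ∝ L^(1/4) · d^(−1/2).
T′ = 835 × 6.8^(1/4) / 0.5^(1/2) = 1910 K.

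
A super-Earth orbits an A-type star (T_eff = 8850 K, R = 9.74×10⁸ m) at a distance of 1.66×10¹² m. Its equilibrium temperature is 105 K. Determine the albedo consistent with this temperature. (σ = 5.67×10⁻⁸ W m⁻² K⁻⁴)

A ≈ 0.77

L = 4πR_⋆²σT_⋆⁴ = 4π(9.74×10⁸)² × 5.67×10⁻⁸ × (8850)⁴ = 4.15×10²⁷ W.
S = L/(4πd²) = 120 W m⁻².
From T_eq⁴ = S(1−A)/(4σ): 1−A = 4σT_eq⁴/S.
1−A = 4 × 5.67×10⁻⁸ × (105)⁴ / 120 = 0.230.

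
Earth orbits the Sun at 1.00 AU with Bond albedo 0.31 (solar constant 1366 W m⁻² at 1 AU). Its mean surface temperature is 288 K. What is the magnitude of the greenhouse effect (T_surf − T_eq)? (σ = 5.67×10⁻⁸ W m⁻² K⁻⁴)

S = 1366/1.00² = 1366 W m⁻².
T_eq = [S(1−A)/(4σ)]^(1/4) = [1366×0.69/(4×5.67×10⁻⁸)]^(1/4) = 253.9 K.
ΔT = T_surf − T_eq = 288 − 253.9.

ΔT ≈ 34.1 K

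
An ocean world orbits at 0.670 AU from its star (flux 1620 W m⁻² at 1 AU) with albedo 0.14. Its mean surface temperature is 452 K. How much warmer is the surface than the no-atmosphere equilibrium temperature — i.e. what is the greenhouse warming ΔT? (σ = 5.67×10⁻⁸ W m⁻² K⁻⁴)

S = 1620/0.670² = 3609 W m⁻².
T_eq = [S(1−A)/(4σ)]^(1/4) = [3609×0.86/(4×5.67×10⁻⁸)]^(1/4) = 342.0 K.
ΔT = T_surf − T_eq = 452 − 342.0.

ΔT ≈ 110.0 K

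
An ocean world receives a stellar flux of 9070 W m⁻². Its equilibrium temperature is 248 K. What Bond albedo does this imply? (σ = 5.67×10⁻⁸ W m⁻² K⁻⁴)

A ≈ 0.91

From T_eq⁴ = S(1−A)/(4σ): 1−A = 4σT_eq⁴/S.
1−A = 4 × 5.67×10⁻⁸ × (248)⁴ / 9070 = 0.095.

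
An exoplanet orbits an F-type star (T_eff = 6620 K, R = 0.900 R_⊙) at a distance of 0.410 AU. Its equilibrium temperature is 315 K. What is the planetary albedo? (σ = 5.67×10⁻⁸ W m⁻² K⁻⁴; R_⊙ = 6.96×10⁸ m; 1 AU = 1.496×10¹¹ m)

R_⋆ = 0.900 × 6.96×10⁸ = 6.26×10⁸ m.
d = 0.410 AU = 6.13×10¹⁰ m.
L = 4πR_⋆²σT_⋆⁴ = 4π(6.26×10⁸)² × 5.67×10⁻⁸ × (6620)⁴ = 5.37×10²⁶ W.
S = L/(4πd²) = 1.14×10⁴ W m⁻².
From T_eq⁴ = S(1−A)/(4σ): 1−A = 4σT_eq⁴/S.
1−A = 4 × 5.67×10⁻⁸ × (315)⁴ / 1.14×10⁴ = 0.197.

A ≈ 0.80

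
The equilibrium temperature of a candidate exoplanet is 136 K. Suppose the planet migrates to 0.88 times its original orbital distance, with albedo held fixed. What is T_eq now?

T_eq ≈ 145 K

T_eq ∝ L^(1/4) · d^(−1/2).
T′ = 136 / 0.88^(1/2) = 145 K.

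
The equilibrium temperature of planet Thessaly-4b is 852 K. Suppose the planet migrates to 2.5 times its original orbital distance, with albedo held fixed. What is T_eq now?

T_eq ≈ 539 K

T_eq ∝ L^(1/4) · d^(−1/2).
T′ = 852 / 2.5^(1/2) = 539 K.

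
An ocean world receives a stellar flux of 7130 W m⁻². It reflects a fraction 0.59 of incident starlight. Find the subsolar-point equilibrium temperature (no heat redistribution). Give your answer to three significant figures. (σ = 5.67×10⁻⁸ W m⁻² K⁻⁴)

At the subsolar point the surface absorbs S(1−A) and emits σT⁴ per unit area — no factor of 4, since only the local patch is in balance.
T = [7130 × 0.41 / 5.67×10⁻⁸]^(1/4) = (5.16×10¹⁰)^(1/4) = 477 K.

T_ss ≈ 477 K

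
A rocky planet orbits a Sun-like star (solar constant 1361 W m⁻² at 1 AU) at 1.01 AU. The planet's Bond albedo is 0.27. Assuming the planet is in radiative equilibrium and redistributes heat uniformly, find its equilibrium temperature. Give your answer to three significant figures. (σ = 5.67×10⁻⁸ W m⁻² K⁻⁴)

Flux at 1.01 AU: S = 1361/1.01² = 1330 W m⁻².
Energy balance: absorbed = emitted ⇒ πR²·S(1−A) = 4πR²·σT_eq⁴, so T_eq⁴ = S(1−A)/(4σ).
T_eq = [1330 × 0.73 / (4 × 5.67×10⁻⁸)]^(1/4) = (4.29×10⁹)^(1/4) = 256 K.

T_eq ≈ 256 K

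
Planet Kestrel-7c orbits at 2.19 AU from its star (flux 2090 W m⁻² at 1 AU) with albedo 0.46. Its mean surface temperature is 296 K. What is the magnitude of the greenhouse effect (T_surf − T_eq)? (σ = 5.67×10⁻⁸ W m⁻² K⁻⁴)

S = 2090/2.19² = 435.8 W m⁻².
T_eq = [S(1−A)/(4σ)]^(1/4) = [435.8×0.54/(4×5.67×10⁻⁸)]^(1/4) = 179.5 K.
ΔT = T_surf − T_eq = 296 − 179.5.

ΔT ≈ 116.5 K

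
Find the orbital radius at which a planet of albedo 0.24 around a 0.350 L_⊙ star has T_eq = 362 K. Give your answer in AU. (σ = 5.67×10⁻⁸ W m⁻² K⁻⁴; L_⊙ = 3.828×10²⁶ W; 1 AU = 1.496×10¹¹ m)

L = 0.350 × 3.828×10²⁶ = 1.34×10²⁶ W.
From T_eq⁴ = L(1−A)/(16πσd²): d = √[L(1−A)/(16πσT_eq⁴)].
d = √[1.34×10²⁶ × 0.76 / (16π × 5.67×10⁻⁸ × (362)⁴)] = 4.56×10¹⁰ m = 0.305 AU.

d ≈ 0.305 AU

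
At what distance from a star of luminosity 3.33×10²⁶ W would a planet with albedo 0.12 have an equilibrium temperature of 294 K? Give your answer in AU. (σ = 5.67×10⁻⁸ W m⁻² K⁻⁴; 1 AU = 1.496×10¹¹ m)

d ≈ 0.784 AU

From T_eq⁴ = L(1−A)/(16πσd²): d = √[L(1−A)/(16πσT_eq⁴)].
d = √[3.33×10²⁶ × 0.88 / (16π × 5.67×10⁻⁸ × (294)⁴)] = 1.17×10¹¹ m = 0.784 AU.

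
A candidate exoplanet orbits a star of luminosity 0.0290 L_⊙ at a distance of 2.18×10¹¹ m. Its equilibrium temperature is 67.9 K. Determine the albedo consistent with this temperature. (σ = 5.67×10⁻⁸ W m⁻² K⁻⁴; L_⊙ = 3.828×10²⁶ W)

A ≈ 0.74

L = 0.0290 × 3.828×10²⁶ = 1.11×10²⁵ W.
Flux: S = L/(4πd²) = 1.11×10²⁵/(4π×(2.18×10¹¹)²) = 18.6 W m⁻².
From T_eq⁴ = S(1−A)/(4σ): 1−A = 4σT_eq⁴/S.
1−A = 4 × 5.67×10⁻⁸ × (67.9)⁴ / 18.6 = 0.259.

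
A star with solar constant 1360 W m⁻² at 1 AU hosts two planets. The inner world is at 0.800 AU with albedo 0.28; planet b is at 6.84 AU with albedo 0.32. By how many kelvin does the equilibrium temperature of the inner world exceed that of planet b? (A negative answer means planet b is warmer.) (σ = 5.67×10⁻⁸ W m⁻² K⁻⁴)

T_eq = [S₀(1−A)/(4σd²)]^(1/4), so T ∝ (1−A)^(1/4) / √d.
T₁ = [1360×0.72/(4×5.67×10⁻⁸×0.800²)]^(1/4) = 286.59 K.
T₂ = [1360×0.68/(4×5.67×10⁻⁸×6.84²)]^(1/4) = 96.62 K.

ΔT ≈ 190.0 K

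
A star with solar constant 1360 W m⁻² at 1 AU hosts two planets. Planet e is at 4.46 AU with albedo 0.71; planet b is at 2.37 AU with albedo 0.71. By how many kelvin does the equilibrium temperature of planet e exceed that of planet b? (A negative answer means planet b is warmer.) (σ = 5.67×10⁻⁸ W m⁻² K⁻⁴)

ΔT ≈ -36.0 K

T_eq = [S₀(1−A)/(4σd²)]^(1/4), so T ∝ (1−A)^(1/4) / √d.
T₁ = [1360×0.29/(4×5.67×10⁻⁸×4.46²)]^(1/4) = 96.70 K.
T₂ = [1360×0.29/(4×5.67×10⁻⁸×2.37²)]^(1/4) = 132.65 K.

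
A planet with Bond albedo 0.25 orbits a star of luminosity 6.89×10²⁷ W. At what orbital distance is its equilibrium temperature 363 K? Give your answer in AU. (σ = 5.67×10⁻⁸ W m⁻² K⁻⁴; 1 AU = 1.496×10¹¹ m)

d ≈ 2.16 AU

From T_eq⁴ = L(1−A)/(16πσd²): d = √[L(1−A)/(16πσT_eq⁴)].
d = √[6.89×10²⁷ × 0.75 / (16π × 5.67×10⁻⁸ × (363)⁴)] = 3.23×10¹¹ m = 2.16 AU.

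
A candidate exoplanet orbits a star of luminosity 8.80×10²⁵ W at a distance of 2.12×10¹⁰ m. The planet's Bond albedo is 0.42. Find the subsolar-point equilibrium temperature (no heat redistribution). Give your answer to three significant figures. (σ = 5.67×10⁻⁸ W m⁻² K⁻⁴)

T_ss ≈ 632 K

Flux: S = L/(4πd²) = 8.80×10²⁵/(4π×(2.12×10¹⁰)²) = 1.56×10⁴ W m⁻².
At the subsolar point the surface absorbs S(1−A) and emits σT⁴ per unit area — no factor of 4, since only the local patch is in balance.
T = [1.56×10⁴ × 0.58 / 5.67×10⁻⁸]^(1/4) = (1.59×10¹¹)^(1/4) = 632 K.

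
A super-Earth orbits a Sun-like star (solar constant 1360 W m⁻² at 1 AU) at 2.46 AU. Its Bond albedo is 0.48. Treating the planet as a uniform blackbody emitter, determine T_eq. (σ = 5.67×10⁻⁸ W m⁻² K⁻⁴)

Flux at 2.46 AU: S = 1360/2.46² = 225 W m⁻².
Energy balance: absorbed = emitted ⇒ πR²·S(1−A) = 4πR²·σT_eq⁴, so T_eq⁴ = S(1−A)/(4σ).
T_eq = [225 × 0.52 / (4 × 5.67×10⁻⁸)]^(1/4) = (5.15×10⁸)^(1/4) = 151 K.

T_eq ≈ 151 K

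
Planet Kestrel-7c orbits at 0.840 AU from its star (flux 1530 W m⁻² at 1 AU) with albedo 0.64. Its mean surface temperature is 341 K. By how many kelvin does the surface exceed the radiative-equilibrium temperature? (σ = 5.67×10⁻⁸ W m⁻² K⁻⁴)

S = 1530/0.840² = 2168 W m⁻².
T_eq = [S(1−A)/(4σ)]^(1/4) = [2168×0.36/(4×5.67×10⁻⁸)]^(1/4) = 242.2 K.
ΔT = T_surf − T_eq = 341 − 242.2.

ΔT ≈ 98.8 K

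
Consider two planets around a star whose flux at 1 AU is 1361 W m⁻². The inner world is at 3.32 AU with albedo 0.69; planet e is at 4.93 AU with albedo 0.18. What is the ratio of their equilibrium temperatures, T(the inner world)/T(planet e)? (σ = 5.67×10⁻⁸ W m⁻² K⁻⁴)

T₁/T₂ ≈ 0.956

T_eq = [S₀(1−A)/(4σd²)]^(1/4), so T ∝ (1−A)^(1/4) / √d.
T₁ = [1361×0.31/(4×5.67×10⁻⁸×3.32²)]^(1/4) = 113.98 K.
T₂ = [1361×0.82/(4×5.67×10⁻⁸×4.93²)]^(1/4) = 119.28 K.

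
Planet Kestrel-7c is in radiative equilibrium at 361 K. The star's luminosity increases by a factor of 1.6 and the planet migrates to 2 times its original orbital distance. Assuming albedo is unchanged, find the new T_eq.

T_eq ≈ 287 K

T_eq ∝ L^(1/4) · d^(−1/2).
T′ = 361 × 1.6^(1/4) / 2^(1/2) = 287 K.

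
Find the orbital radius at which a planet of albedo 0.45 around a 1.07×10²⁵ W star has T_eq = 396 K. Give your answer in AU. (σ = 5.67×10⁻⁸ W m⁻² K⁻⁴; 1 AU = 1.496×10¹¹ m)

d ≈ 0.0613 AU

From T_eq⁴ = L(1−A)/(16πσd²): d = √[L(1−A)/(16πσT_eq⁴)].
d = √[1.07×10²⁵ × 0.55 / (16π × 5.67×10⁻⁸ × (396)⁴)] = 9.16×10⁹ m = 0.0613 AU.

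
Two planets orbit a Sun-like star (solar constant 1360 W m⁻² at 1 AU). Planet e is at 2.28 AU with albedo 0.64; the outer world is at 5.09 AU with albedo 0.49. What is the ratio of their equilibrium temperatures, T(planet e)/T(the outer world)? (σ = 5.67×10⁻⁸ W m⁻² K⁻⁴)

T₁/T₂ ≈ 1.370

T_eq = [S₀(1−A)/(4σd²)]^(1/4), so T ∝ (1−A)^(1/4) / √d.
T₁ = [1360×0.36/(4×5.67×10⁻⁸×2.28²)]^(1/4) = 142.75 K.
T₂ = [1360×0.51/(4×5.67×10⁻⁸×5.09²)]^(1/4) = 104.23 K.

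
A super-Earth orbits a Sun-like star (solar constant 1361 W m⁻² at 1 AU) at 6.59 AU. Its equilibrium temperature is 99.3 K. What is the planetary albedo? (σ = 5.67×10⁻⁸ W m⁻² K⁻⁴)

Flux at 6.59 AU: S = 1361/6.59² = 31.3 W m⁻².
From T_eq⁴ = S(1−A)/(4σ): 1−A = 4σT_eq⁴/S.
1−A = 4 × 5.67×10⁻⁸ × (99.3)⁴ / 31.3 = 0.704.

A ≈ 0.30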